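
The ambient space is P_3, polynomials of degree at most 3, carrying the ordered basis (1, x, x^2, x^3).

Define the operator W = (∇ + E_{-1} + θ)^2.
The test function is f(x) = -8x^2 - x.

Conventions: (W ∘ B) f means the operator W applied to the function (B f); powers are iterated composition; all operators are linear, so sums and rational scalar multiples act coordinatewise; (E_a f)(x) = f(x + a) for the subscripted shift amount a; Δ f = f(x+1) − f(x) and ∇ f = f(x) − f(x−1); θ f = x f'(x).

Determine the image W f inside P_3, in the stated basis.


the result is g(x) = -72x^2 - 4x

∇ f = -16x + 7
E_{-1} f = -8x^2 + 15x - 7
θ f = -16x^2 - x
(∇ + E_{-1} + θ) f = -24x^2 - 2x
∇ (∇ + E_{-1} + θ) f = -48x + 22
E_{-1} (∇ + E_{-1} + θ) f = -24x^2 + 46x - 22
θ (∇ + E_{-1} + θ) f = -48x^2 - 2x
(∇ + E_{-1} + θ) (∇ + E_{-1} + θ) f = -72x^2 - 4x


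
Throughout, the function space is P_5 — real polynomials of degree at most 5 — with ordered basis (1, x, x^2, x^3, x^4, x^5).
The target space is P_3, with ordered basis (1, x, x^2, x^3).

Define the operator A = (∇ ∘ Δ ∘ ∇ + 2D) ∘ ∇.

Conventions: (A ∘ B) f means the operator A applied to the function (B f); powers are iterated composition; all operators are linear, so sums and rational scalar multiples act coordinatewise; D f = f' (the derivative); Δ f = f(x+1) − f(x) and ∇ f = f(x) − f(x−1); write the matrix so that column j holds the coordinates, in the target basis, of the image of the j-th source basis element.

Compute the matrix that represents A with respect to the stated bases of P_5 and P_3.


the matrix is [[0, 0, 4, -6, 32, -130]; [0, 0, 0, 12, -24, 160]; [0, 0, 0, 0, 24, -60]; [0, 0, 0, 0, 0, 40]] (rows listed top to bottom)

image of 1: 0
image of x: 0
image of x^2: 4
image of x^3: 12x - 6
image of x^4: 24x^2 - 24x + 32
image of x^5: 40x^3 - 60x^2 + 160x - 130
each image's coordinates form column j of the matrix


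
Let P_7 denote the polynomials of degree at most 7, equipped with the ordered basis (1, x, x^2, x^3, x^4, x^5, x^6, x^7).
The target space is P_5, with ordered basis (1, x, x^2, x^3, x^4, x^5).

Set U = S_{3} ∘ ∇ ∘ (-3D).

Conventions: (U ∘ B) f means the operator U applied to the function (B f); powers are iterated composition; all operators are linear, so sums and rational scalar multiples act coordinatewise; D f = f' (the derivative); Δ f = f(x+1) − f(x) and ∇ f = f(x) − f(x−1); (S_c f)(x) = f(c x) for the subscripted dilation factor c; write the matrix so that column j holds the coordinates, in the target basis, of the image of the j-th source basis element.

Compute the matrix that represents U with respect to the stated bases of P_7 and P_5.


the matrix is [[0, 0, -6, 9, -12, 15, -18, 21]; [0, 0, 0, -54, 108, -180, 270, -378]; [0, 0, 0, 0, -324, 810, -1620, 2835]; [0, 0, 0, 0, 0, -1620, 4860, -11340]; [0, 0, 0, 0, 0, 0, -7290, 25515]; [0, 0, 0, 0, 0, 0, 0, -30618]] (rows listed top to bottom)

image of 1: 0
image of x: 0
image of x^2: -6
image of x^3: -54x + 9
image of x^4: -324x^2 + 108x - 12
image of x^5: -1620x^3 + 810x^2 - 180x + 15
image of x^6: -7290x^4 + 4860x^3 - 1620x^2 + 270x - 18
image of x^7: -30618x^5 + 25515x^4 - 11340x^3 + 2835x^2 - 378x + 21
each image's coordinates form column j of the matrix


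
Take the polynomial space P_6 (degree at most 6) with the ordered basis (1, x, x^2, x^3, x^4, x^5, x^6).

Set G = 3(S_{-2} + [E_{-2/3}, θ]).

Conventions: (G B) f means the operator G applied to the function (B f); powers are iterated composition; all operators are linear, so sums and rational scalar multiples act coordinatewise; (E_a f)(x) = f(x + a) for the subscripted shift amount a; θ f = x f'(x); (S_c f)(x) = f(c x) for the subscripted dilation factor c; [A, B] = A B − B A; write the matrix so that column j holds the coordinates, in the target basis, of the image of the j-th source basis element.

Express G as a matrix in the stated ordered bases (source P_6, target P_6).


image of 1: 3
image of x: -6x - 2
image of x^2: 12x^2 - 4x + 8/3
image of x^3: -24x^3 - 6x^2 + 8x - 8/3
image of x^4: 48x^4 - 8x^3 + 16x^2 - (32/3)x + 64/27
image of x^5: -96x^5 - 10x^4 + (80/3)x^3 - (80/3)x^2 + (320/27)x - 160/81
image of x^6: 192x^6 - 12x^5 + 40x^4 - (160/3)x^3 + (320/9)x^2 - (320/27)x + 128/81
each image's coordinates form column j of the matrix

the matrix is [[3, -2, 8/3, -8/3, 64/27, -160/81, 128/81]; [0, -6, -4, 8, -32/3, 320/27, -320/27]; [0, 0, 12, -6, 16, -80/3, 320/9]; [0, 0, 0, -24, -8, 80/3, -160/3]; [0, 0, 0, 0, 48, -10, 40]; [0, 0, 0, 0, 0, -96, -12]; [0, 0, 0, 0, 0, 0, 192]] (rows listed top to bottom)


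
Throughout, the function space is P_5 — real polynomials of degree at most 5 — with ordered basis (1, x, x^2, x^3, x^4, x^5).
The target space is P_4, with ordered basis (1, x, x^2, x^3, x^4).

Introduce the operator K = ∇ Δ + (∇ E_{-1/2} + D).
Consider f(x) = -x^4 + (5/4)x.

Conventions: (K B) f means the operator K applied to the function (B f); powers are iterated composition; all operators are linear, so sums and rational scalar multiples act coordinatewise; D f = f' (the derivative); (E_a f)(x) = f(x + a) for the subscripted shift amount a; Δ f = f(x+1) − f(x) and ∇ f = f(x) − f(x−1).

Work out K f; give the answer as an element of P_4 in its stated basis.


Δ f = -4x^3 - 6x^2 - 4x + 1/4
∇ Δ f = -12x^2 - 2
E_{-1/2} f = -x^4 + 2x^3 - (3/2)x^2 + (7/4)x - 11/16
∇ E_{-1/2} f = -4x^3 + 12x^2 - 13x + 25/4
D f = -4x^3 + 5/4
(∇ E_{-1/2} + D) f = -8x^3 + 12x^2 - 13x + 15/2
(∇ Δ + (∇ E_{-1/2} + D)) f = -8x^3 - 13x + 11/2

g(x) = -8x^3 - 13x + 11/2


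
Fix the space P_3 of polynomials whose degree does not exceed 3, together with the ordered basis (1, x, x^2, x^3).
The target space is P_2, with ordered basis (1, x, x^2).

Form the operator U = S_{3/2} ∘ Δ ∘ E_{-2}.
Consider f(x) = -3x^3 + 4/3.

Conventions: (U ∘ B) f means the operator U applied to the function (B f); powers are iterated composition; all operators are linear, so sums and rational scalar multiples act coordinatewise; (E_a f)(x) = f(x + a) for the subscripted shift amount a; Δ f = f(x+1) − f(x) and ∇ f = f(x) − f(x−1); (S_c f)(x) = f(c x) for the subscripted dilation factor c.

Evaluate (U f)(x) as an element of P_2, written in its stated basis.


E_{-2} f = -3x^3 + 18x^2 - 36x + 76/3
Δ E_{-2} f = -9x^2 + 27x - 21
S_{3/2} Δ E_{-2} f = -(81/4)x^2 + (81/2)x - 21

g(x) = -(81/4)x^2 + (81/2)x - 21


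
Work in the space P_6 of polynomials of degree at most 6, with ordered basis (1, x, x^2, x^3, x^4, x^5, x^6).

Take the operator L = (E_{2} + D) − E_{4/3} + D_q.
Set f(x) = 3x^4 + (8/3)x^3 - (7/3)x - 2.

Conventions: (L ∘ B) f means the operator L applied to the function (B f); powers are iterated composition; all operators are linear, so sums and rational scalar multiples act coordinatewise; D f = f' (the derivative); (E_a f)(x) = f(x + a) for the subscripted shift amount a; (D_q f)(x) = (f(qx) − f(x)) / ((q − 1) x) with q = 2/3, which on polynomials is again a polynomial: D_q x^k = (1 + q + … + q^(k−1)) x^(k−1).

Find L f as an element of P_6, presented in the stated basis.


g(x) = (245/9)x^3 + (1592/27)x^2 + (256/3)x + 3832/81

E_{2} f = 3x^4 + (80/3)x^3 + 88x^2 + (377/3)x + 188/3
D f = 12x^3 + 8x^2 - 7/3
(E_{2} + D) f = 3x^4 + (116/3)x^3 + 96x^2 + (377/3)x + 181/3
E_{4/3} f = 3x^4 + (56/3)x^3 + (128/3)x^2 + (121/3)x + 866/81
(-E_{4/3}) f = -3x^4 - (56/3)x^3 - (128/3)x^2 - (121/3)x - 866/81
D_q f = (65/9)x^3 + (152/27)x^2 - 7/3
((E_{2} + D) − E_{4/3} + D_q) f = (245/9)x^3 + (1592/27)x^2 + (256/3)x + 3832/81


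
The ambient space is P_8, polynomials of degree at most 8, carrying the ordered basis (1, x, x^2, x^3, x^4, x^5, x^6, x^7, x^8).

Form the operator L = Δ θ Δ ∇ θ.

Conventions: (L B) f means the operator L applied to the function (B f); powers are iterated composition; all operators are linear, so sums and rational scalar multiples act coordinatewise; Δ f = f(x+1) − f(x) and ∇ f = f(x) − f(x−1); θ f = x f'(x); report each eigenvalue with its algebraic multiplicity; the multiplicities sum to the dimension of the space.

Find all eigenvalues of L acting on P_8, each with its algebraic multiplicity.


λ = 0 (multiplicity 9)

image of 1: 0
image of x: 0
image of x^2: 0
image of x^3: 18
image of x^4: 192x + 96
image of x^5: 900x^2 + 900x + 350
image of x^6: 2880x^3 + 4320x^2 + 3600x + 1080
image of x^7: 7350x^4 + 14700x^3 + 19110x^2 + 11760x + 3038
image of x^8: 16128x^5 + 40320x^4 + 71680x^3 + 67200x^2 + 35840x + 8064
the matrix is upper triangular; its diagonal is (0, 0, 0, 0, 0, 0, 0, 0, 0)
for a triangular matrix the eigenvalues are the diagonal entries, with algebraic multiplicity their repetition count


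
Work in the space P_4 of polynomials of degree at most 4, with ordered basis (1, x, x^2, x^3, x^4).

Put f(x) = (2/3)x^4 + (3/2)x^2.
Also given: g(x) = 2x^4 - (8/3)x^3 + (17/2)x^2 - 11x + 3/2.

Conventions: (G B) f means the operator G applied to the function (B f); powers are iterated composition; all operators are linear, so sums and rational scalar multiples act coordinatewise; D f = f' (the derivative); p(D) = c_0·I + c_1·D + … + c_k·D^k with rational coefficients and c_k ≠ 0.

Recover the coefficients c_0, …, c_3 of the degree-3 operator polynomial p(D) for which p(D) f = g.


c_0 = 3, c_1 = -1, c_2 = 1/2, c_3 = -1/2

D^0 f = (2/3)x^4 + (3/2)x^2
D^1 f = (8/3)x^3 + 3x
D^2 f = 8x^2 + 3
D^3 f = 16x
matching coefficients of g against c_0 f + c_1 Df + … from the top degree down determines the c_i
solution: c_0 = 3, c_1 = -1, c_2 = 1/2, c_3 = -1/2


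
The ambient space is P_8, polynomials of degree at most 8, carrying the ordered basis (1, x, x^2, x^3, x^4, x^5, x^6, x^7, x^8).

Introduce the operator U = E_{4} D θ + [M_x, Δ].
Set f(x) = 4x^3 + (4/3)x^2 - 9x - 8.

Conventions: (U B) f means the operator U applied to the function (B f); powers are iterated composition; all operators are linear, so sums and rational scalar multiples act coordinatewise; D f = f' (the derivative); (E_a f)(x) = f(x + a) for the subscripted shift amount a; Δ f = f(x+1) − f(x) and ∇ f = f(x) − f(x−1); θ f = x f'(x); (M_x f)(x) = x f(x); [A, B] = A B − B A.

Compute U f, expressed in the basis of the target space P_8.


the result is g(x) = -4x^3 + (68/3)x^2 + (863/3)x + 600

θ f = 12x^3 + (8/3)x^2 - 9x
D θ f = 36x^2 + (16/3)x - 9
E_{4} D θ f = 36x^2 + (880/3)x + 1765/3
Δ f = 12x^2 + (44/3)x - 11/3
M_x Δ f = 12x^3 + (44/3)x^2 - (11/3)x
M_x f = 4x^4 + (4/3)x^3 - 9x^2 - 8x
Δ M_x f = 16x^3 + 28x^2 + 2x - 35/3
[M_x, Δ] f = -4x^3 - (40/3)x^2 - (17/3)x + 35/3
(E_{4} D θ + [M_x, Δ]) f = -4x^3 + (68/3)x^2 + (863/3)x + 600


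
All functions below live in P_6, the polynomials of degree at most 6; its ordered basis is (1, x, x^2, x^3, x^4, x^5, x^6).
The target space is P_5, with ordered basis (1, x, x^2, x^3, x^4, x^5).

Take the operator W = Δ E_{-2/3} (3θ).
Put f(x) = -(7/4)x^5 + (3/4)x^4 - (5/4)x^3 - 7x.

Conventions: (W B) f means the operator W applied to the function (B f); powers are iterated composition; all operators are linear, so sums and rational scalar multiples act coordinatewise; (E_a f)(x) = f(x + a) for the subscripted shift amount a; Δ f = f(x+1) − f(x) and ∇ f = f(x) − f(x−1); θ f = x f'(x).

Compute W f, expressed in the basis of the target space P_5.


the image equals g(x) = -(525/4)x^4 + (247/2)x^3 - (557/4)x^2 + (428/9)x - 1619/54

θ f = -(35/4)x^5 + 3x^4 - (15/4)x^3 - 7x
(3θ) f = -(105/4)x^5 + 9x^4 - (45/4)x^3 - 21x
E_{-2/3} (3θ) f = -(105/4)x^5 + (193/2)x^4 - (1823/12)x^3 + (2237/18)x^2 - (1960/27)x + 1828/81
Δ E_{-2/3} (3θ) f = -(525/4)x^4 + (247/2)x^3 - (557/4)x^2 + (428/9)x - 1619/54


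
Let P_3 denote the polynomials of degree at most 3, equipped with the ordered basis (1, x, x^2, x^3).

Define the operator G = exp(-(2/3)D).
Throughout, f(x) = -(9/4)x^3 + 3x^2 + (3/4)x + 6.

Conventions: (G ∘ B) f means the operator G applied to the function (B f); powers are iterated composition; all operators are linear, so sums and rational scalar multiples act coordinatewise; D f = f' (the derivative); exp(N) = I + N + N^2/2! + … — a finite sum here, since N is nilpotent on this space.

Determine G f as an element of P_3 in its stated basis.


order-1 term: (9/2)x^2 - 4x - 1/2
order-2 term: -3x + 4/3
order-3 term: 2/3
the series for exp(-(2/3)D) f terminates at order 3
exp(-(2/3)D) f = -(9/4)x^3 + (15/2)x^2 - (25/4)x + 15/2

the image equals g(x) = -(9/4)x^3 + (15/2)x^2 - (25/4)x + 15/2


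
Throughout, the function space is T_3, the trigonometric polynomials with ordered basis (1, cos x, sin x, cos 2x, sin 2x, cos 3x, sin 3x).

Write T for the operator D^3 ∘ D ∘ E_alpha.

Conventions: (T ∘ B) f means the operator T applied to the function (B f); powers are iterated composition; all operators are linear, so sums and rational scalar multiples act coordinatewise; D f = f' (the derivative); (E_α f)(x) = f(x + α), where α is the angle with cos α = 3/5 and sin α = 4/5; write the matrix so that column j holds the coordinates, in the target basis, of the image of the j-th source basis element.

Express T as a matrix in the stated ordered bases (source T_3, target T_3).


the matrix is [[0, 0, 0, 0, 0, 0, 0]; [0, 3/5, 4/5, 0, 0, 0, 0]; [0, -4/5, 3/5, 0, 0, 0, 0]; [0, 0, 0, -112/25, 384/25, 0, 0]; [0, 0, 0, -384/25, -112/25, 0, 0]; [0, 0, 0, 0, 0, -9477/125, 3564/125]; [0, 0, 0, 0, 0, -3564/125, -9477/125]] (rows listed top to bottom)

image of 1: 0
image of cos x: (3/5)cos x - (4/5)sin x
image of sin x: (4/5)cos x + (3/5)sin x
image of cos 2x: -(112/25)cos 2x - (384/25)sin 2x
image of sin 2x: (384/25)cos 2x - (112/25)sin 2x
image of cos 3x: -(9477/125)cos 3x - (3564/125)sin 3x
image of sin 3x: (3564/125)cos 3x - (9477/125)sin 3x
each image's coordinates form column j of the matrix


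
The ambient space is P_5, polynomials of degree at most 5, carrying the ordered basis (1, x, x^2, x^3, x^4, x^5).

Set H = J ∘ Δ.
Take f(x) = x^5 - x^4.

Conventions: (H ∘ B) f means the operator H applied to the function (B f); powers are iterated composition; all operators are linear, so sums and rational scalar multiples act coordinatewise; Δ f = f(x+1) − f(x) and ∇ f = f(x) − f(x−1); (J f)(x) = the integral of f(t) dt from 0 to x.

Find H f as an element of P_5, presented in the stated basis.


Δ f = 5x^4 + 6x^3 + 4x^2 + x
J Δ f = x^5 + (3/2)x^4 + (4/3)x^3 + (1/2)x^2

the result is g(x) = x^5 + (3/2)x^4 + (4/3)x^3 + (1/2)x^2


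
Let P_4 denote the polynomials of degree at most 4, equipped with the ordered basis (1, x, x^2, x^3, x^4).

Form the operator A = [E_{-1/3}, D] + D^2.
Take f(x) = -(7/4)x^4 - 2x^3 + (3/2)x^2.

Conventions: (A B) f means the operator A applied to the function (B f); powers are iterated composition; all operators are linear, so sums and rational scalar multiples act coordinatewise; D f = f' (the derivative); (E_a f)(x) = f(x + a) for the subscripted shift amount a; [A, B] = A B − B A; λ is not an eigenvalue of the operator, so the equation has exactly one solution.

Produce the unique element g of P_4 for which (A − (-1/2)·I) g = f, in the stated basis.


the image equals g(x) = -(7/2)x^4 - 4x^3 + 87x^2 + 48x - 348

write g with unknown coordinates in the stated basis and equate coefficients in (A − (-1/2)·I) g = f
solving from the highest basis element down gives g = -(7/2)x^4 - 4x^3 + 87x^2 + 48x - 348
check: A g = -42x^2 - 24x + 174
so A g − (-1/2)·g = -(7/4)x^4 - 2x^3 + (3/2)x^2 = f ✓


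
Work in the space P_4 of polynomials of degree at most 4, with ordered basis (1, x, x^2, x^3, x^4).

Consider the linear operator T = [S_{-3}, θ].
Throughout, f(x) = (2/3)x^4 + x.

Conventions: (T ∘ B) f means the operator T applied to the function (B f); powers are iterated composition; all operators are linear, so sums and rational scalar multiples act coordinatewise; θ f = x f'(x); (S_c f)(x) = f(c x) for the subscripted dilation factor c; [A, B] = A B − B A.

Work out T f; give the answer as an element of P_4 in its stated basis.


θ f = (8/3)x^4 + x
S_{-3} θ f = 216x^4 - 3x
S_{-3} f = 54x^4 - 3x
θ S_{-3} f = 216x^4 - 3x
[S_{-3}, θ] f = 0

g(x) = 0


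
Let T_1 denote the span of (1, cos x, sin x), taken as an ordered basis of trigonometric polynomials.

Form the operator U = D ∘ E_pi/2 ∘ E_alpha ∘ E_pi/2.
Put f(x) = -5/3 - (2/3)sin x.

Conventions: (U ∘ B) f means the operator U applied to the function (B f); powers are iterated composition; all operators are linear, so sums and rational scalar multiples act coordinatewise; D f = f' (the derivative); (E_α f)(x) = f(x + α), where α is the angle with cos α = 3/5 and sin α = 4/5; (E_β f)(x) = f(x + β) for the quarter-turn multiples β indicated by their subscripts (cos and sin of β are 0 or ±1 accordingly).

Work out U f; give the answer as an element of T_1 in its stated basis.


E_pi/2 f = -5/3 - (2/3)cos x
E_alpha E_pi/2 f = -5/3 - (2/5)cos x + (8/15)sin x
E_pi/2 E_alpha E_pi/2 f = -5/3 + (8/15)cos x + (2/5)sin x
D (E_pi/2 ∘ E_alpha ∘ E_pi/2) f = (2/5)cos x - (8/15)sin x

the result is g(x) = (2/5)cos x - (8/15)sin x


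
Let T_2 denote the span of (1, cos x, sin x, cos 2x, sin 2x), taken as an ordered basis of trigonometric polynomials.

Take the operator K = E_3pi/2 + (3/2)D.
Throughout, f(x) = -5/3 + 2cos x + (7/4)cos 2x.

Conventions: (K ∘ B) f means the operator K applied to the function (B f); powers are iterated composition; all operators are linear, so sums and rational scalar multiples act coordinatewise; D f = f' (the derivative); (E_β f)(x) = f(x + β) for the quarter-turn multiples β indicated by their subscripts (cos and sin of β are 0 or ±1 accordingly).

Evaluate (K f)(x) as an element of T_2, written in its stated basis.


E_3pi/2 f = -5/3 + 2sin x - (7/4)cos 2x
D f = -2sin x - (7/2)sin 2x
((3/2)D) f = -3sin x - (21/4)sin 2x
(E_3pi/2 + (3/2)D) f = -5/3 - sin x - (7/4)cos 2x - (21/4)sin 2x

the image equals g(x) = -5/3 - sin x - (7/4)cos 2x - (21/4)sin 2x


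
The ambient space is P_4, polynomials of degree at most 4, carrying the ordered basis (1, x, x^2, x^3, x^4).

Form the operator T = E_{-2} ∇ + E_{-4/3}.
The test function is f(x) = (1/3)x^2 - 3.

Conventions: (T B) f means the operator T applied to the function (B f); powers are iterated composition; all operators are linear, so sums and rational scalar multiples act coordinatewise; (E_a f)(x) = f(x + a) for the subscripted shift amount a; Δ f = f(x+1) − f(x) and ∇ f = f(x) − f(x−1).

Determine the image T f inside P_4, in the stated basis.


the image equals g(x) = (1/3)x^2 - (2/9)x - 110/27

∇ f = (2/3)x - 1/3
E_{-2} ∇ f = (2/3)x - 5/3
E_{-4/3} f = (1/3)x^2 - (8/9)x - 65/27
(E_{-2} ∇ + E_{-4/3}) f = (1/3)x^2 - (2/9)x - 110/27


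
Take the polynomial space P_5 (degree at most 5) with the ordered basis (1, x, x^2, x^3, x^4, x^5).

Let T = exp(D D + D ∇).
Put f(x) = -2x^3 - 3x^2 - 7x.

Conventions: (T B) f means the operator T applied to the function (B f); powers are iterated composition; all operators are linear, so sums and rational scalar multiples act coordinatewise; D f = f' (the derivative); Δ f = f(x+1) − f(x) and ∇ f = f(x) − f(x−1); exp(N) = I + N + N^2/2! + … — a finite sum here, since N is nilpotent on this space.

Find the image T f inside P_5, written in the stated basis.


g(x) = -2x^3 - 3x^2 - 31x - 6

order-1 term: -24x - 6
the series for exp(D D + D ∇) f terminates at order 1
exp(D D + D ∇) f = -2x^3 - 3x^2 - 31x - 6


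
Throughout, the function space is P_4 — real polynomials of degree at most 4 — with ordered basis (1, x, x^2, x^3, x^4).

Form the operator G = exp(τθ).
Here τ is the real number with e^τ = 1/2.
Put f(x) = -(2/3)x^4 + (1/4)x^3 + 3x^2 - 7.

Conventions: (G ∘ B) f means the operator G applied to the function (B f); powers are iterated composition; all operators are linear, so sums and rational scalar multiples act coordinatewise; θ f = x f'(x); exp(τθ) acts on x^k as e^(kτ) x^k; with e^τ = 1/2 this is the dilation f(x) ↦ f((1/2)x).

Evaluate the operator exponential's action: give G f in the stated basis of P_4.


g(x) = -(1/24)x^4 + (1/32)x^3 + (3/4)x^2 - 7

exp(τθ) x^k = e^(kτ) x^k; with e^τ = 1/2 this sends x^k to (1/2)^k x^k
x^2 ↦ 1/4 x^2
x^3 ↦ 1/8 x^3
x^4 ↦ 1/16 x^4
applying this coordinatewise to f: exp(τθ) f = -(1/24)x^4 + (1/32)x^3 + (3/4)x^2 - 7


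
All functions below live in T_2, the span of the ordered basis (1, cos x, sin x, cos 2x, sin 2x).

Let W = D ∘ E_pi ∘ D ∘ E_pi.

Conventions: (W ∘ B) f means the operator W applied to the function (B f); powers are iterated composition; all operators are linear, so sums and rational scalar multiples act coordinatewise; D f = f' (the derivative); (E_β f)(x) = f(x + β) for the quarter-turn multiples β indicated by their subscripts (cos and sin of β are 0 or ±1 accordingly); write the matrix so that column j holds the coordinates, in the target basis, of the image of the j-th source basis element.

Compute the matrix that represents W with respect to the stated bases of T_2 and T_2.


the matrix is [[0, 0, 0, 0, 0]; [0, -1, 0, 0, 0]; [0, 0, -1, 0, 0]; [0, 0, 0, -4, 0]; [0, 0, 0, 0, -4]] (rows listed top to bottom)

image of 1: 0
image of cos x: -cos x
image of sin x: -sin x
image of cos 2x: -4cos 2x
image of sin 2x: -4sin 2x
each image's coordinates form column j of the matrix


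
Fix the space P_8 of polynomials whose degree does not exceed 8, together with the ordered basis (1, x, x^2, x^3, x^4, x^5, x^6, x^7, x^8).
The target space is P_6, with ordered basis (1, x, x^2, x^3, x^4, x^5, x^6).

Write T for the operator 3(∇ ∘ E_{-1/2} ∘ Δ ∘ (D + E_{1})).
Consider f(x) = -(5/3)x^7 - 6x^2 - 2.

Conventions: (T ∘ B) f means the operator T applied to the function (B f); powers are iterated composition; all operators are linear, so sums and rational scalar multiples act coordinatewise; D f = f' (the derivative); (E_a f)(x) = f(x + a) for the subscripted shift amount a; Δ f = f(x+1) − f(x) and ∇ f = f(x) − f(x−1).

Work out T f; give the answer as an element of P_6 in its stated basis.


D f = -(35/3)x^6 - 12x
E_{1} f = -(5/3)x^7 - (35/3)x^6 - 35x^5 - (175/3)x^4 - (175/3)x^3 - 41x^2 - (71/3)x - 29/3
(D + E_{1}) f = -(5/3)x^7 - (70/3)x^6 - 35x^5 - (175/3)x^4 - (175/3)x^3 - 41x^2 - (107/3)x - 29/3
Δ (D + E_{1}) f = -(35/3)x^6 - 175x^5 - (1750/3)x^4 - (3325/3)x^3 - 1260x^2 - 817x - 760/3
E_{-1/2} Δ (D + E_{1}) f = -(35/3)x^6 - 140x^5 - (2275/12)x^4 - 350x^3 - (4235/16)x^2 - (1789/12)x - 10073/192
∇ E_{-1/2} Δ (D + E_{1}) f = -70x^5 - 525x^4 + (1225/3)x^3 - (2275/2)x^2 + (9415/24)x - 8311/48
(3(∇ ∘ E_{-1/2} ∘ Δ ∘ (D + E_{1}))) f = -210x^5 - 1575x^4 + 1225x^3 - (6825/2)x^2 + (9415/8)x - 8311/16

the image equals g(x) = -210x^5 - 1575x^4 + 1225x^3 - (6825/2)x^2 + (9415/8)x - 8311/16


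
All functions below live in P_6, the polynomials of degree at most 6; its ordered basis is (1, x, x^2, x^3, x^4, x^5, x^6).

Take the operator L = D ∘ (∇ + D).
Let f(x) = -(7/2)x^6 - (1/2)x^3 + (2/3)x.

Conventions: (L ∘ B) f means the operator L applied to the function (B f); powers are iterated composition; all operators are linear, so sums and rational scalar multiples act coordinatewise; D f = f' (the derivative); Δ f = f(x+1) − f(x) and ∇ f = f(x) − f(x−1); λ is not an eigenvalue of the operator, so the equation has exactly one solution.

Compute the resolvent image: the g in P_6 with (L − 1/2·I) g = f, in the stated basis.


write g with unknown coordinates in the stated basis and equate coefficients in (L − 1/2·I) g = f
solving from the highest basis element down gives g = 7x^6 + 840x^4 - 839x^3 + 41160x^2 - (122152/3)x + 341118
check: L g = 420x^4 - 420x^3 + 20580x^2 - 20358x + 170559
so L g − 1/2·g = -(7/2)x^6 - (1/2)x^3 + (2/3)x = f ✓

the result is g(x) = 7x^6 + 840x^4 - 839x^3 + 41160x^2 - (122152/3)x + 341118


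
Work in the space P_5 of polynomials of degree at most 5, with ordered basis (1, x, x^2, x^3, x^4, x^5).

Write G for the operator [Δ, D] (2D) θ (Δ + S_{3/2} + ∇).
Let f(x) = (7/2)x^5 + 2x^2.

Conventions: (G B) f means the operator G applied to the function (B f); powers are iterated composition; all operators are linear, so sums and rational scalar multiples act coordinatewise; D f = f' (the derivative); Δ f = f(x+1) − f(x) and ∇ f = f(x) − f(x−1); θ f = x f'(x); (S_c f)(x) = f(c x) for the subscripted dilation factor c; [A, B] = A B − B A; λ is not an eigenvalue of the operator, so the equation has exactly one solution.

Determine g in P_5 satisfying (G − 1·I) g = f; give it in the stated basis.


write g with unknown coordinates in the stated basis and equate coefficients in (G − 1·I) g = f
solving from the highest basis element down gives g = -(7/2)x^5 - 2x^2
check: G g = 0
so G g − 1·g = (7/2)x^5 + 2x^2 = f ✓

the image equals g(x) = -(7/2)x^5 - 2x^2


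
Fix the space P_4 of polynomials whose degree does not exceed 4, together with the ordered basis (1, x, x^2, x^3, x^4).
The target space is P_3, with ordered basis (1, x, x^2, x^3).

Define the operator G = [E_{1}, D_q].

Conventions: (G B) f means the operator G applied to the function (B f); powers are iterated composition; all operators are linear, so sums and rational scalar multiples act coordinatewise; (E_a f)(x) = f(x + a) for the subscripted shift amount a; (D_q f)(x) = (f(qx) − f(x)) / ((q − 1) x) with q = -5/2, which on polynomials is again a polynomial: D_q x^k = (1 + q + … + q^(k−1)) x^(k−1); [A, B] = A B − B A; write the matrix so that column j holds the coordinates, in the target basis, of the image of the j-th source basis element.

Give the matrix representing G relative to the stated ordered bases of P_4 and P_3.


the matrix is [[0, 0, -7/2, 7/4, -119/8]; [0, 0, 0, 14, -189/8]; [0, 0, 0, 0, -413/8]; [0, 0, 0, 0, 0]] (rows listed top to bottom)

image of 1: 0
image of x: 0
image of x^2: -7/2
image of x^3: 14x + 7/4
image of x^4: -(413/8)x^2 - (189/8)x - 119/8
each image's coordinates form column j of the matrix


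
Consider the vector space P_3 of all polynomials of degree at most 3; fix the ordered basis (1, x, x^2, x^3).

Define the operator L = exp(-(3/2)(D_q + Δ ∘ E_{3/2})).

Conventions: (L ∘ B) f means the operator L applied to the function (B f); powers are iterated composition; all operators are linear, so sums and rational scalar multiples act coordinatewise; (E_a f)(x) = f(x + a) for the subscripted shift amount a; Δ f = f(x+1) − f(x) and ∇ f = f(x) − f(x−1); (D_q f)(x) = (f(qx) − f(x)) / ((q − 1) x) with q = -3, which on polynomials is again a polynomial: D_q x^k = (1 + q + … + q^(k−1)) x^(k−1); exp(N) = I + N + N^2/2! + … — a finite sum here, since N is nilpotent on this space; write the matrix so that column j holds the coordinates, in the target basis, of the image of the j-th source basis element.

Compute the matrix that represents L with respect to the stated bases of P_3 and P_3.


the matrix is [[1, -3, -6, 429/8]; [0, 1, 0, -18]; [0, 0, 1, -15]; [0, 0, 0, 1]] (rows listed top to bottom)

image of 1: 1
image of x: x - 3
image of x^2: x^2 - 6
image of x^3: x^3 - 15x^2 - 18x + 429/8
each image's coordinates form column j of the matrix


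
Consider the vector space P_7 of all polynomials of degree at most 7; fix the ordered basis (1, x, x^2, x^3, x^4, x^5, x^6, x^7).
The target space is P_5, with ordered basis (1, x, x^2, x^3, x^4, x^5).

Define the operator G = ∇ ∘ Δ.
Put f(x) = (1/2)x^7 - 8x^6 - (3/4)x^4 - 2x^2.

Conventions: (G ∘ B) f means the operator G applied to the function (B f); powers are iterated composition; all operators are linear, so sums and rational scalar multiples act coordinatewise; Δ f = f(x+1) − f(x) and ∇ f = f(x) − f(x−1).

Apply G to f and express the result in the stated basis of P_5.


the image equals g(x) = 21x^5 - 240x^4 + 35x^3 - 249x^2 + 7x - 43/2

Δ f = (7/2)x^6 - (75/2)x^5 - (205/2)x^4 - (291/2)x^3 - 114x^2 - (103/2)x - 41/4
∇ Δ f = 21x^5 - 240x^4 + 35x^3 - 249x^2 + 7x - 43/2


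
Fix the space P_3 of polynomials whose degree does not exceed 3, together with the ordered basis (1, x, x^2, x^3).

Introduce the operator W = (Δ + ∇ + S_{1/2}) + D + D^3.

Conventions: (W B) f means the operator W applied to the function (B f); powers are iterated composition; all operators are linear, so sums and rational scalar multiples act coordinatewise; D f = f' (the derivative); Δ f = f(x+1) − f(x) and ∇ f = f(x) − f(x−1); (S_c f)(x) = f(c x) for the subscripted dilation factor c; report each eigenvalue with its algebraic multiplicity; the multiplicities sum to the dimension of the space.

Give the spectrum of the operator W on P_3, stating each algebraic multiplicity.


image of 1: 1
image of x: (1/2)x + 3
image of x^2: (1/4)x^2 + 6x
image of x^3: (1/8)x^3 + 9x^2 + 8
the matrix is upper triangular; its diagonal is (1, 1/2, 1/4, 1/8)
for a triangular matrix the eigenvalues are the diagonal entries, with algebraic multiplicity their repetition count

λ = 1/8 (multiplicity 1), λ = 1/4 (multiplicity 1), λ = 1/2 (multiplicity 1), λ = 1 (multiplicity 1)


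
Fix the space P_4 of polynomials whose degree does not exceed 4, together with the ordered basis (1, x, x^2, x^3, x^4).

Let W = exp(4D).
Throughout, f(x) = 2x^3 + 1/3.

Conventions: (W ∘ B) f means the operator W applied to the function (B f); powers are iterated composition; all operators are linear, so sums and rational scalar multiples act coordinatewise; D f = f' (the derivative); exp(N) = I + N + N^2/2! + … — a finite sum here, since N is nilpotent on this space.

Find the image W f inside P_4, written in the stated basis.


the image equals g(x) = 2x^3 + 24x^2 + 96x + 385/3

order-1 term: 24x^2
order-2 term: 96x
order-3 term: 128
the series for exp(4D) f terminates at order 3
exp(4D) f = 2x^3 + 24x^2 + 96x + 385/3


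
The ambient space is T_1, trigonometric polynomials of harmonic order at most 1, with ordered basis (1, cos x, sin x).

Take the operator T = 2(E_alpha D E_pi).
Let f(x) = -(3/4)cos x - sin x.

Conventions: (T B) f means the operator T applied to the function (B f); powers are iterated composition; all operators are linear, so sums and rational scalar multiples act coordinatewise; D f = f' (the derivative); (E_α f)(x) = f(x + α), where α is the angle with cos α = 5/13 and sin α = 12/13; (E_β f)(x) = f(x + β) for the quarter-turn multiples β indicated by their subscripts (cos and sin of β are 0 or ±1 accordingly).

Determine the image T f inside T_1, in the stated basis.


E_pi f = (3/4)cos x + sin x
D E_pi f = cos x - (3/4)sin x
E_alpha D E_pi f = -(4/13)cos x - (63/52)sin x
(2(E_alpha D E_pi)) f = -(8/13)cos x - (63/26)sin x

the result is g(x) = -(8/13)cos x - (63/26)sin x


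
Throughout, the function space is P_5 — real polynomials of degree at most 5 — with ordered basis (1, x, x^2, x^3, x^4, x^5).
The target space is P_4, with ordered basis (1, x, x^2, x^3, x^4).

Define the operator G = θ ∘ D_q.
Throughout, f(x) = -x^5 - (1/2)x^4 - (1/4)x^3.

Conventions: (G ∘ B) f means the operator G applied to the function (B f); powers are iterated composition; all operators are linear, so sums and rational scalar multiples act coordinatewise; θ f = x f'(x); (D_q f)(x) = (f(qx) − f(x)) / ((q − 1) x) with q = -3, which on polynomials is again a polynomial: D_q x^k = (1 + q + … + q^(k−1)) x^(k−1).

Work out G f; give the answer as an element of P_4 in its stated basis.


the result is g(x) = -244x^4 + 30x^3 - (7/2)x^2

D_q f = -61x^4 + 10x^3 - (7/4)x^2
θ D_q f = -244x^4 + 30x^3 - (7/2)x^2


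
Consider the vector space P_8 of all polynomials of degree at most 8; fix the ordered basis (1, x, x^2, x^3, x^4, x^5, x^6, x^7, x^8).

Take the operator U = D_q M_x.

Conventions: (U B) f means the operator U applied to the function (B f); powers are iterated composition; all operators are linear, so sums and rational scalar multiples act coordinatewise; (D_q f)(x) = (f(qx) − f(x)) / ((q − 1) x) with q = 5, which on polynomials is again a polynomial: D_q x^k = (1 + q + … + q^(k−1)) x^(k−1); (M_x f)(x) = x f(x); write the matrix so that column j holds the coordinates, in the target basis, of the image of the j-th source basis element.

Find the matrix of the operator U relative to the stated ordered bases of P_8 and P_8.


image of 1: 1
image of x: 6x
image of x^2: 31x^2
image of x^3: 156x^3
image of x^4: 781x^4
image of x^5: 3906x^5
image of x^6: 19531x^6
image of x^7: 97656x^7
image of x^8: 488281x^8
each image's coordinates form column j of the matrix

the matrix is [[1, 0, 0, 0, 0, 0, 0, 0, 0]; [0, 6, 0, 0, 0, 0, 0, 0, 0]; [0, 0, 31, 0, 0, 0, 0, 0, 0]; [0, 0, 0, 156, 0, 0, 0, 0, 0]; [0, 0, 0, 0, 781, 0, 0, 0, 0]; [0, 0, 0, 0, 0, 3906, 0, 0, 0]; [0, 0, 0, 0, 0, 0, 19531, 0, 0]; [0, 0, 0, 0, 0, 0, 0, 97656, 0]; [0, 0, 0, 0, 0, 0, 0, 0, 488281]] (rows listed top to bottom)


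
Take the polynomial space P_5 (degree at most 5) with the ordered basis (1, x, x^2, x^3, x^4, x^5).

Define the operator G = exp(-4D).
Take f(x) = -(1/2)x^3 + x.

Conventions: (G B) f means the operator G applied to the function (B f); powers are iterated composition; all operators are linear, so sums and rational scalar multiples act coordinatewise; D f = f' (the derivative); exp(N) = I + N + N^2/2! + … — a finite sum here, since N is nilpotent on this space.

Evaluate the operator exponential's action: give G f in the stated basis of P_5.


the image equals g(x) = -(1/2)x^3 + 6x^2 - 23x + 28

order-1 term: 6x^2 - 4
order-2 term: -24x
order-3 term: 32
the series for exp(-4D) f terminates at order 3
exp(-4D) f = -(1/2)x^3 + 6x^2 - 23x + 28


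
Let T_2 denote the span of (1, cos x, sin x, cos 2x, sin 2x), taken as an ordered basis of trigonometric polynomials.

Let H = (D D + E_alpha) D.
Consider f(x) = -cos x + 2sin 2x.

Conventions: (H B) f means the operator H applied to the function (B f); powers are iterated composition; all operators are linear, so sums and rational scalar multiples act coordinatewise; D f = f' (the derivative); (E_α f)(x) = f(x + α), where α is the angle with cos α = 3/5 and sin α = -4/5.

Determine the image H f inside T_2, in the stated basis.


D f = sin x + 4cos 2x
D D f = cos x - 8sin 2x
D D D f = -sin x - 16cos 2x
E_alpha D f = -(4/5)cos x + (3/5)sin x - (28/25)cos 2x + (96/25)sin 2x
(D D + E_alpha) D f = -(4/5)cos x - (2/5)sin x - (428/25)cos 2x + (96/25)sin 2x

g(x) = -(4/5)cos x - (2/5)sin x - (428/25)cos 2x + (96/25)sin 2x


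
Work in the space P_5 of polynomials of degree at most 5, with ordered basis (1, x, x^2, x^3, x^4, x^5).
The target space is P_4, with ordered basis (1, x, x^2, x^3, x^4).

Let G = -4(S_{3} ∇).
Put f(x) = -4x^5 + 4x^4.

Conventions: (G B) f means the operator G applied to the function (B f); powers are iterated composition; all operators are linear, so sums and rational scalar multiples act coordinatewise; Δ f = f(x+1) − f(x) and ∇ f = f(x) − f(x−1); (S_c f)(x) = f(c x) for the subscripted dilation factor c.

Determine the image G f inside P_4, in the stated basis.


the image equals g(x) = 6480x^4 - 6048x^3 + 2304x^2 - 432x + 32

∇ f = -20x^4 + 56x^3 - 64x^2 + 36x - 8
S_{3} ∇ f = -1620x^4 + 1512x^3 - 576x^2 + 108x - 8
(-4(S_{3} ∇)) f = 6480x^4 - 6048x^3 + 2304x^2 - 432x + 32


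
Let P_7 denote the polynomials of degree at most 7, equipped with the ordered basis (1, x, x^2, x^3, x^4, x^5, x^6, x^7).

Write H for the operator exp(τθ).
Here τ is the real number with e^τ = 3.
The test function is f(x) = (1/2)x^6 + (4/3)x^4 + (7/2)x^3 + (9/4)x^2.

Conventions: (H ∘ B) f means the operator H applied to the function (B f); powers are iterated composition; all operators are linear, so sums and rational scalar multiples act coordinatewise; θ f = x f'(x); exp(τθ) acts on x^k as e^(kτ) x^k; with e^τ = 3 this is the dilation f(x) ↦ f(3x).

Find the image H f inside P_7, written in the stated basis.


exp(τθ) x^k = e^(kτ) x^k; with e^τ = 3 this sends x^k to 3^k x^k
x^2 ↦ 9 x^2
x^3 ↦ 27 x^3
x^4 ↦ 81 x^4
x^6 ↦ 729 x^6
applying this coordinatewise to f: exp(τθ) f = (729/2)x^6 + 108x^4 + (189/2)x^3 + (81/4)x^2

the image equals g(x) = (729/2)x^6 + 108x^4 + (189/2)x^3 + (81/4)x^2


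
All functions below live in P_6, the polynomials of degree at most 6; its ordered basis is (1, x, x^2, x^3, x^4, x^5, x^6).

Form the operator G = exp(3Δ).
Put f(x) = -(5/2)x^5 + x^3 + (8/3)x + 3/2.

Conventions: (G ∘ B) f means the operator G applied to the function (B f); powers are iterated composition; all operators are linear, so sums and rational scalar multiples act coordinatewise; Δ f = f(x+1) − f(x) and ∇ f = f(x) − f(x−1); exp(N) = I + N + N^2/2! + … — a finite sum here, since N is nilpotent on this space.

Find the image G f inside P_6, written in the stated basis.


the image equals g(x) = -(5/2)x^5 - (75/2)x^4 - 299x^3 - 1416x^2 - (22943/6)x - 9197/2

order-1 term: -(75/2)x^4 - 75x^3 - 66x^2 - (57/2)x + 7/2
order-2 term: -225x^3 - 675x^2 - (1521/2)x - 621/2
order-3 term: -675x^2 - 2025x - 3321/2
order-4 term: -(2025/2)x - 2025
order-5 term: -1215/2
the series for exp(3Δ) f terminates at order 5
exp(3Δ) f = -(5/2)x^5 - (75/2)x^4 - 299x^3 - 1416x^2 - (22943/6)x - 9197/2


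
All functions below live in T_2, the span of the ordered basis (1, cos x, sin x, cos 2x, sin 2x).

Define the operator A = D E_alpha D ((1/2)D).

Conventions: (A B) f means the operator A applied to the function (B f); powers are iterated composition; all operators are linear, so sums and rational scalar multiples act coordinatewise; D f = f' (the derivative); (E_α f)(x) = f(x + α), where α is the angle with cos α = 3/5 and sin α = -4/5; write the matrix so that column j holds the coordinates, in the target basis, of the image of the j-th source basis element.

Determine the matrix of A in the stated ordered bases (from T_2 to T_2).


image of 1: 0
image of cos x: -(2/5)cos x + (3/10)sin x
image of sin x: -(3/10)cos x - (2/5)sin x
image of cos 2x: -(96/25)cos 2x - (28/25)sin 2x
image of sin 2x: (28/25)cos 2x - (96/25)sin 2x
each image's coordinates form column j of the matrix

the matrix is [[0, 0, 0, 0, 0]; [0, -2/5, -3/10, 0, 0]; [0, 3/10, -2/5, 0, 0]; [0, 0, 0, -96/25, 28/25]; [0, 0, 0, -28/25, -96/25]] (rows listed top to bottom)


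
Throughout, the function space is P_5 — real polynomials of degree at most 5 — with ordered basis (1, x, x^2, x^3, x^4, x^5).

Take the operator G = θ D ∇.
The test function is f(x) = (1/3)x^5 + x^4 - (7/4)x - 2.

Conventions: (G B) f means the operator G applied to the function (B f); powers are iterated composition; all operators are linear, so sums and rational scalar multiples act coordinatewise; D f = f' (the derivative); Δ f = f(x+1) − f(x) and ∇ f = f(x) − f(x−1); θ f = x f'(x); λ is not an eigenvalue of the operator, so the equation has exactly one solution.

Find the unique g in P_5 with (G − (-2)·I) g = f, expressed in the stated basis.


write g with unknown coordinates in the stated basis and equate coefficients in (G − (-2)·I) g = f
solving from the highest basis element down gives g = (1/6)x^5 + (1/2)x^4 - 5x^3 - x^2 + (371/24)x - 1
check: G g = 10x^3 + 2x^2 - (98/3)x
so G g − (-2)·g = (1/3)x^5 + x^4 - (7/4)x - 2 = f ✓

g(x) = (1/6)x^5 + (1/2)x^4 - 5x^3 - x^2 + (371/24)x - 1


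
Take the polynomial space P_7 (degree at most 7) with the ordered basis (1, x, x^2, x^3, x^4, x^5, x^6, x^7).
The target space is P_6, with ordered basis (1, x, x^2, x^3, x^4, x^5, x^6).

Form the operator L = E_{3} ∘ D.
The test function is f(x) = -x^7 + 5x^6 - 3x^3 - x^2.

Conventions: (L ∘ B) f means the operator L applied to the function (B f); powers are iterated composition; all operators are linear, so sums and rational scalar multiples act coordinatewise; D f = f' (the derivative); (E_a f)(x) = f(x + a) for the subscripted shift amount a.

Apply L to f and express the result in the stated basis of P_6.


D f = -7x^6 + 30x^5 - 9x^2 - 2x
E_{3} D f = -7x^6 - 96x^5 - 495x^4 - 1080x^3 - 414x^2 + 1888x + 2100

g(x) = -7x^6 - 96x^5 - 495x^4 - 1080x^3 - 414x^2 + 1888x + 2100


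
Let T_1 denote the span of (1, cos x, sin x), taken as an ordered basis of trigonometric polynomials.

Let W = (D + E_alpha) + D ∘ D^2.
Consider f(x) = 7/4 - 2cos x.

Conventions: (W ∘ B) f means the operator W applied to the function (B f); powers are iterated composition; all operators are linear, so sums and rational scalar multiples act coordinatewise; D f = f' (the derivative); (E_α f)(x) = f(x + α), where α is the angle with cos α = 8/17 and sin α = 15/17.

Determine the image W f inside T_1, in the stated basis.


D f = 2sin x
E_alpha f = 7/4 - (16/17)cos x + (30/17)sin x
(D + E_alpha) f = 7/4 - (16/17)cos x + (64/17)sin x
D f = 2sin x
D D f = 2cos x
D D^2 f = -2sin x
((D + E_alpha) + D ∘ D^2) f = 7/4 - (16/17)cos x + (30/17)sin x

the result is g(x) = 7/4 - (16/17)cos x + (30/17)sin x
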